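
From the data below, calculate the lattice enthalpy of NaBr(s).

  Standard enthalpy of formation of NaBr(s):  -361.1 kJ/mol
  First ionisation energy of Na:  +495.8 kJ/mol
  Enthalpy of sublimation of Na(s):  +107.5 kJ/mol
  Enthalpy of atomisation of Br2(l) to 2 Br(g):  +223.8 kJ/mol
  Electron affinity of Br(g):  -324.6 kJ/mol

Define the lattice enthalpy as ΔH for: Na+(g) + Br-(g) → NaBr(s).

U = -751.7 kJ/mol

ΔHf° = 1·ΔHsub + 1·(ΣIE) + 1/2·D(Br2) + 1·EA + U
-361.1 = 1·(+107.5) + 1·(+495.8) + 1/2·(+223.8) + 1·(-324.6) + U
U = -361.1 − (+390.6) = -751.7 kJ/mol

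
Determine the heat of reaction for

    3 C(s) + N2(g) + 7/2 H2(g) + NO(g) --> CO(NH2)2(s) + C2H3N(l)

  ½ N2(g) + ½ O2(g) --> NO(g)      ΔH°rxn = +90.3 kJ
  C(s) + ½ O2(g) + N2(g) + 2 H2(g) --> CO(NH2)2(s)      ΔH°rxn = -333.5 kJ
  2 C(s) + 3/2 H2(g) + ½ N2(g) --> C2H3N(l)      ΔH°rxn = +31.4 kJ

ΔH°rxn = -392.4 kJ

equation 1 reversed (reverse to put NO(g) on the reactant side): -90.3 kJ
equation 2 as written (CO(NH2)2(s) already on the product side): -333.5 kJ
equation 3 as written (C2H3N(l) already on the product side): +31.4 kJ
Since enthalpy is a state function, ΔH°rxn = (-90.3) + (-333.5) + (+31.4) = -392.4 kJ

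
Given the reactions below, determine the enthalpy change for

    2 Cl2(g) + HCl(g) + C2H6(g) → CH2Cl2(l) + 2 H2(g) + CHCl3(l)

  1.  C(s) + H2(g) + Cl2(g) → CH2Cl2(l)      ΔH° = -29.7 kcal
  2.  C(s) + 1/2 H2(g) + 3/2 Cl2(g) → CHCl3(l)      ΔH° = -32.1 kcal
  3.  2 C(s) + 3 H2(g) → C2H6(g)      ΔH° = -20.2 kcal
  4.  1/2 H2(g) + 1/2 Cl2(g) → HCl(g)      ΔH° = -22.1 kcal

ΔH° = -19.5 kcal

eq. 1 as written (CH2Cl2(l) already on the product side): -29.7 kcal
eq. 2 as written (CHCl3(l) already on the product side): -32.1 kcal
eq. 3 reversed (reverse to put C2H6(g) on the reactant side): +20.2 kcal
eq. 4 reversed (HCl(g) must end up as a reactant): +22.1 kcal
Since enthalpy is a state function, ΔH° = (-29.7) + (-32.1) + (+20.2) + (+22.1) = -19.5 kcal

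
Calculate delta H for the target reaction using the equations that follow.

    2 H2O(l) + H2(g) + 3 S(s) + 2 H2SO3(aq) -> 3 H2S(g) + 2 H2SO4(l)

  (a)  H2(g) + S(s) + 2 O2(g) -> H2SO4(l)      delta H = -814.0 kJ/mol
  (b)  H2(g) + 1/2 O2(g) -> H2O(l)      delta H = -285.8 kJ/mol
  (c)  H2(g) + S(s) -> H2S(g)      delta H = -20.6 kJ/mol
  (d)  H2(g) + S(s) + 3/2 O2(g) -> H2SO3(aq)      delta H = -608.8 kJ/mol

delta H = 99.4 kJ/mol

(a) × 2 (scale by 2 for the 2 H2SO4(l)): (2)·(-814.0) = -1628.0 kJ/mol
(b) reversed and × 2 (reverse to put H2O(l) on the reactant side; ×2 to match 2 H2O(l) in the target): (-2)·(-285.8) = +571.6 kJ/mol
(c) × 3 (×3 to match 3 H2S(g) in the target): (3)·(-20.6) = -61.8 kJ/mol
(d) reversed and × 2 (H2SO3(aq) must end up as a reactant; scale by 2 for the 2 H2SO3(aq)): (-2)·(-608.8) = +1217.6 kJ/mol
Summing the manipulated equations, delta H = (-1628.0) + (+571.6) + (-61.8) + (+1217.6) = 99.4 kJ/mol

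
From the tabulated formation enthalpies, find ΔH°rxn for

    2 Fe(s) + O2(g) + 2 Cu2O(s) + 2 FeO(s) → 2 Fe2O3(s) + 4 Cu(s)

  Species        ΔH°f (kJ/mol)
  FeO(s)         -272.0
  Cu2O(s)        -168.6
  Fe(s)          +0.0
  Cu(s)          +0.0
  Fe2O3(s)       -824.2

Products: 2·(-824.2) + 4·(+0.0) = -1648.4
Reactants: 2·(+0.0) + 1·(+0.0) + 2·(-168.6) + 2·(-272.0) = -881.2
ΔH°rxn = (-1648.4) − (-881.2) = -767.2 kJ/mol

ΔH°rxn = -767.2 kJ/mol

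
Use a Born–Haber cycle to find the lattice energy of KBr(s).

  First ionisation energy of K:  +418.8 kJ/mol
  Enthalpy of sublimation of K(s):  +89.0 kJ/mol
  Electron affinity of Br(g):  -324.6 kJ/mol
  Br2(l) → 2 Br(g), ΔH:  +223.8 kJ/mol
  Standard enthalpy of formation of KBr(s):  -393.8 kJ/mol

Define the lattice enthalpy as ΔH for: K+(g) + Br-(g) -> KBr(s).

U = -688.9 kJ/mol

ΔHf° = 1·ΔHsub + 1·(ΣIE) + 1/2·D(Br2) + 1·EA + U
-393.8 = 1·(+89.0) + 1·(+418.8) + 1/2·(+223.8) + 1·(-324.6) + U
U = -393.8 − (+295.1) = -688.9 kJ/mol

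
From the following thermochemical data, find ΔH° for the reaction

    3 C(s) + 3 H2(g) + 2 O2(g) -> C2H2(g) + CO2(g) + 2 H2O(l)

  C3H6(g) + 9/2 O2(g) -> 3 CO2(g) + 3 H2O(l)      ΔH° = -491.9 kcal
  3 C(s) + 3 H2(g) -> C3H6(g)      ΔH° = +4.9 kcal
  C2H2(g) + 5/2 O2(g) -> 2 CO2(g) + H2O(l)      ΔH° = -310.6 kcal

ΔH° = -176.4 kcal

equation 1 as written: -491.9 kcal
equation 2 as written (C(s) already on the reactant side): +4.9 kcal
equation 3 reversed (C2H2(g) must end up as a product): +310.6 kcal
ΔH° = (-491.9) + (+4.9) + (+310.6) = -176.4 kcal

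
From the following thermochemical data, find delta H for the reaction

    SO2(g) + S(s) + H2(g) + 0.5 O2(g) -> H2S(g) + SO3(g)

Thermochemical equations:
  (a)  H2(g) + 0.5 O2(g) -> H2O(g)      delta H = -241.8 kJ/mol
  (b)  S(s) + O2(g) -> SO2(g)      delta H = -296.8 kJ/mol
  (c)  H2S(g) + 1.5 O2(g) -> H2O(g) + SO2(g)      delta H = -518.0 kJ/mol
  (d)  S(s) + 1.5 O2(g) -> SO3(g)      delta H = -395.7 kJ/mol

delta H = -119.5 kJ/mol

(a) as written: -241.8 kJ/mol
(b): not needed.
(c) reversed: +518.0 kJ/mol
(d) as written: -395.7 kJ/mol
Combining the equations, delta H = (1)·(-241.8) + (-1)·(-518.0) + (1)·(-395.7) = -119.5 kJ/mol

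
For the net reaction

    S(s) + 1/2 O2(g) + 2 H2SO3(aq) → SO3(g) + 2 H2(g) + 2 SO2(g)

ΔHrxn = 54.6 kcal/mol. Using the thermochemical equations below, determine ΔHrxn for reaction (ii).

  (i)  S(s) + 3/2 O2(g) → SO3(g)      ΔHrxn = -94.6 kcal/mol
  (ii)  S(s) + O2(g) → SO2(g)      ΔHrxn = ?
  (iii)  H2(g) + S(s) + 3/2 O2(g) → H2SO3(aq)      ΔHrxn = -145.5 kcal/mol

ΔHrxn = -70.9 kcal/mol

(i) as written: -94.6 kcal/mol
(ii) × 2: contributes 2·x
(iii) reversed and × 2: (-2)·(-145.5) = +291.0 kcal/mol
+54.6 = (-94.6) + (+291.0) + 2·x
x = (+54.6 − (+196.4)) / (2) = -70.9 kcal/mol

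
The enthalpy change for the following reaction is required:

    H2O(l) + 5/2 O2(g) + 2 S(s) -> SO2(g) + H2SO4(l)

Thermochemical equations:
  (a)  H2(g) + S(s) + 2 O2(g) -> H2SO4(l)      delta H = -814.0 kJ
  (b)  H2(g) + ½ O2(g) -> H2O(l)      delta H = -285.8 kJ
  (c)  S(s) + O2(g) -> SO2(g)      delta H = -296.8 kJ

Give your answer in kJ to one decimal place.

(a) as written (H2SO4(l) already on the product side): -814.0 kJ
(b) reversed (H2O(l) must end up as a reactant): +285.8 kJ
(c) as written (SO2(g) already on the product side): -296.8 kJ
delta H = (1)·(-814.0) + (-1)·(-285.8) + (1)·(-296.8) = -825.0 kJ

delta H = -825.0 kJ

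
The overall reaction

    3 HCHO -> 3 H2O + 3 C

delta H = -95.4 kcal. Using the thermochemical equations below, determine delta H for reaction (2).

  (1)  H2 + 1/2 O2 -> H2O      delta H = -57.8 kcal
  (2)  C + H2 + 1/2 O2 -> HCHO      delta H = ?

delta H = -26.0 kcal

(1) × 3 (×3 to match 3 H2O in the target): (3)·(-57.8) = -173.4 kcal
(2) reversed and × 3 (reverse to put HCHO on the reactant side; scale by 3 for the 3 HCHO): contributes −3·x
-95.4 = (-173.4) − 3·x
x = (-95.4 − (-173.4)) / (-3) = -26.0 kcal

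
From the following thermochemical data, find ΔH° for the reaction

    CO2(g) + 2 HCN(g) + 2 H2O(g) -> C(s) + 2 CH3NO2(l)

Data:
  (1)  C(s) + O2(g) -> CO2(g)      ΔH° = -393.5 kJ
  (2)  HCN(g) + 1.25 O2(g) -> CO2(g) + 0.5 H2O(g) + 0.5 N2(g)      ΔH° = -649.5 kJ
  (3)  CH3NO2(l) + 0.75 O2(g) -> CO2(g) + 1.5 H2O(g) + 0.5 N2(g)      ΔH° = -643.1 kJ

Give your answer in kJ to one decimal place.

ΔH° = 380.7 kJ

(1) reversed: +393.5 kJ
(2) × 2: (2)·(-649.5) = -1299.0 kJ
(3) reversed and × 2: (-2)·(-643.1) = +1286.2 kJ
By Hess's law, ΔH° = (+393.5) + (-1299.0) + (+1286.2) = 380.7 kJ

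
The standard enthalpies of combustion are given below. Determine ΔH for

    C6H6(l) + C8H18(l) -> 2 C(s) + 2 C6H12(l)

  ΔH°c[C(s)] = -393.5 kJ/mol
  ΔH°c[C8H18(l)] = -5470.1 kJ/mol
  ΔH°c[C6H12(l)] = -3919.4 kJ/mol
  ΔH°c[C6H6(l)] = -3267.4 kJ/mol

With combustion enthalpies, reactants minus products:
= [1·(-3267.4) + 1·(-5470.1)] − [2·(-393.5) + 2·(-3919.4)]
= -111.7 kJ/mol

ΔH = -111.7 kJ/mol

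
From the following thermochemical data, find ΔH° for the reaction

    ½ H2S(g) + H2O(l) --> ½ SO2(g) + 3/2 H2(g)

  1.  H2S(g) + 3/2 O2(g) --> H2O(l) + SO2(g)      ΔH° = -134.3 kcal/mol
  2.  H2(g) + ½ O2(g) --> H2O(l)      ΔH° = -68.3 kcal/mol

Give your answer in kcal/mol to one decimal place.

eq. 1 × 1/2: (1/2)·(-134.3) = -67.15 kcal/mol
eq. 2 reversed and × 3/2: (-3/2)·(-68.3) = +102.45 kcal/mol
ΔH° = (1/2)·(-134.3) + (-3/2)·(-68.3) = 35.3 kcal/mol

ΔH° = 35.3 kcal/mol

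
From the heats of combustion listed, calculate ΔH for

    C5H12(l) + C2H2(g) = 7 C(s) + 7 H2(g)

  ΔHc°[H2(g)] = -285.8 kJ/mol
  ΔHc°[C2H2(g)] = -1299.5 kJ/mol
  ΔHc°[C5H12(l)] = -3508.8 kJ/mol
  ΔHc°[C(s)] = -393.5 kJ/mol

Using ΔH = Σ nΔHc°(reactants) − Σ nΔHc°(products):
= [1·(-3508.8) + 1·(-1299.5)] − [7·(-393.5) + 7·(-285.8)]
= -53.2 kJ/mol

ΔH = -53.2 kJ/mol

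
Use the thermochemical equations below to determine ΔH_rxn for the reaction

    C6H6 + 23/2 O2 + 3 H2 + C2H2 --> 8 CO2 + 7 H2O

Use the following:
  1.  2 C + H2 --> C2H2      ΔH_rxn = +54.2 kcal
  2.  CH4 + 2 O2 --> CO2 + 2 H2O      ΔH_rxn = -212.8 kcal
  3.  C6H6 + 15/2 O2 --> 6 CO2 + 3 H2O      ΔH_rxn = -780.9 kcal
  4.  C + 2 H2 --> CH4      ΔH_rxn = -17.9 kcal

eq. 1 reversed: -54.2 kcal
eq. 2 × 2: (2)·(-212.8) = -425.6 kcal
eq. 3 as written: -780.9 kcal
eq. 4 × 2: (2)·(-17.9) = -35.8 kcal
By Hess's law, ΔH_rxn = (-54.2) + (-425.6) + (-780.9) + (-35.8) = -1296.5 kcal

ΔH_rxn = -1296.5 kcal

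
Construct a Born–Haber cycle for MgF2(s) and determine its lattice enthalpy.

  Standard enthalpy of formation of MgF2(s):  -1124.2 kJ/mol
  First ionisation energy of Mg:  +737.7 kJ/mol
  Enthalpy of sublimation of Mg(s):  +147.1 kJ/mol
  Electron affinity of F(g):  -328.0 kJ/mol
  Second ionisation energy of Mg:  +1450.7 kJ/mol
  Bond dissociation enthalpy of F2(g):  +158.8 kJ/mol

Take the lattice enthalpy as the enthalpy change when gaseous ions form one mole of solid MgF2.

U = -2962.5 kJ/mol

ΔHf° = 1·ΔHsub + 1·(ΣIE) + 1·D(F2) + 2·EA + U
-1124.2 = 1·(+147.1) + 1·(+2188.4) + 1·(+158.8) + 2·(-328.0) + U
U = -1124.2 − (+1838.3) = -2962.5 kJ/mol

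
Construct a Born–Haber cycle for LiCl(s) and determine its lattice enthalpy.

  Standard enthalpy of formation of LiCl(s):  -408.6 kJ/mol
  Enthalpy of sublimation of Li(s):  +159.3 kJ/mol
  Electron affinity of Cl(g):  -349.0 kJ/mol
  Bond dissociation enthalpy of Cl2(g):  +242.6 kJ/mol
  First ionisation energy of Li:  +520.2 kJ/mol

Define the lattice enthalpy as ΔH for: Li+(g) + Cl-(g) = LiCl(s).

U = -860.4 kJ/mol

ΔHf° = 1·ΔHsub + 1·(ΣIE) + 1/2·D(Cl2) + 1·EA + U
-408.6 = 1·(+159.3) + 1·(+520.2) + 1/2·(+242.6) + 1·(-349.0) + U
U = -408.6 − (+451.8) = -860.4 kJ/mol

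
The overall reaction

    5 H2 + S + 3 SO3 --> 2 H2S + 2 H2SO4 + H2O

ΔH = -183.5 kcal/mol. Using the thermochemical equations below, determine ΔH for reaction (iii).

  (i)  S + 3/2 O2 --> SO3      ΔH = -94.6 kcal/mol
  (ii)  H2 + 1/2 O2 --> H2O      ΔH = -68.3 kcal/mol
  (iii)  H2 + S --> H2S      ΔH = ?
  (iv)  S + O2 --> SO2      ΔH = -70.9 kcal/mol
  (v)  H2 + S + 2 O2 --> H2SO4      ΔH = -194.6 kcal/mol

(i) reversed and × 3: (-3)·(-94.6) = +283.8 kcal/mol
(ii) as written: -68.3 kcal/mol
(iii) × 2: contributes 2·x
(iv): not needed.
(v) × 2: (2)·(-194.6) = -389.2 kcal/mol
-183.5 = (+283.8) + (-68.3) + (-389.2) + 2·x
x = (-183.5 − (-173.7)) / (2) = -4.9 kcal/mol

ΔH = -4.9 kcal/mol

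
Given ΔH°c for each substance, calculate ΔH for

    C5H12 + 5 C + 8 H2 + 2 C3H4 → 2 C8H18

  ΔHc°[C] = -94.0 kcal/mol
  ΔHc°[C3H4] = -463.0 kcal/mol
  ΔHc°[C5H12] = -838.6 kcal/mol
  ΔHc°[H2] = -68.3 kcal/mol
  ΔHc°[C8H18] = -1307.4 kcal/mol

With combustion enthalpies, reactants minus products:
= [1·(-838.6) + 5·(-94.0) + 8·(-68.3) + 2·(-463.0)] − [2·(-1307.4)]
= -166.2 kcal/mol

ΔH = -166.2 kcal/mol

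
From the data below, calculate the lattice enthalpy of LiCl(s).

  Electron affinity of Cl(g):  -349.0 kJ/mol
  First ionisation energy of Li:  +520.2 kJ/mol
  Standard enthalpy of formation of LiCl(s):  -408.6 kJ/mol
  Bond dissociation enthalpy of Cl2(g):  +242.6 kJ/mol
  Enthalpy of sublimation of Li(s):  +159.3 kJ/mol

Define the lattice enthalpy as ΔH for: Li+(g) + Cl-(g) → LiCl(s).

ΔHf° = 1·ΔHsub + 1·(ΣIE) + 1/2·D(Cl2) + 1·EA + U
-408.6 = 1·(+159.3) + 1·(+520.2) + 1/2·(+242.6) + 1·(-349.0) + U
U = -408.6 − (+451.8) = -860.4 kJ/mol

U = -860.4 kJ/mol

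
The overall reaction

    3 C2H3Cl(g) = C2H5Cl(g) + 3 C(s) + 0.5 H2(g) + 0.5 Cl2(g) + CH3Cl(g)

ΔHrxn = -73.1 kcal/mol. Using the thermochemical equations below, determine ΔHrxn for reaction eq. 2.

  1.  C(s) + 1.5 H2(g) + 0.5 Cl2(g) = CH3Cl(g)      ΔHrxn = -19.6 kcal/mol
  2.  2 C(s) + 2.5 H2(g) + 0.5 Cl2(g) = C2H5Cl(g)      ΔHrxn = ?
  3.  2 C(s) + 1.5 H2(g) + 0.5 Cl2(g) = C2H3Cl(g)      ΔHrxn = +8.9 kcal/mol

eq. 1 as written (CH3Cl(g) already on the product side): -19.6 kcal/mol
eq. 2 as written (C2H5Cl(g) already on the product side): contributes x
eq. 3 reversed and × 3 (C2H3Cl(g) must end up as a reactant; ×3 to match 3 C2H3Cl(g) in the target): (-3)·(+8.9) = -26.7 kcal/mol
-73.1 = (-19.6) + (-26.7) + x
x = (-73.1 − (-46.3)) / (1) = -26.8 kcal/mol

ΔHrxn = -26.8 kcal/mol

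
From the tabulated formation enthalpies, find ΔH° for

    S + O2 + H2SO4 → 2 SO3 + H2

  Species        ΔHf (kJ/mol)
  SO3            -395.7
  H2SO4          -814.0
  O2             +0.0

ΔH°rxn = Σ nΔHf°(products) − Σ nΔHf°(reactants).
Products: 2·(-395.7) + 1·(+0.0) = -791.4
Reactants: 1·(+0.0) + 1·(+0.0) + 1·(-814.0) = -814.0
ΔH° = (-791.4) − (-814.0) = 22.6 kJ/mol

ΔH° = 22.6 kJ/mol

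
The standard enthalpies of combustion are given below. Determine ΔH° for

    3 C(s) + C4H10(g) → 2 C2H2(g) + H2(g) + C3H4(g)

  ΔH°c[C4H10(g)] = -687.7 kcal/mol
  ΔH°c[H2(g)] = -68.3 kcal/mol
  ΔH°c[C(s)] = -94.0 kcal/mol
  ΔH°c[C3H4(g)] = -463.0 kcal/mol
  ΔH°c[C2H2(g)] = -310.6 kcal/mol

Using ΔH = Σ nΔHc°(reactants) − Σ nΔHc°(products):
= [3·(-94.0) + 1·(-687.7)] − [2·(-310.6) + 1·(-68.3) + 1·(-463.0)]
= 182.8 kcal/mol

ΔH° = 182.8 kcal/mol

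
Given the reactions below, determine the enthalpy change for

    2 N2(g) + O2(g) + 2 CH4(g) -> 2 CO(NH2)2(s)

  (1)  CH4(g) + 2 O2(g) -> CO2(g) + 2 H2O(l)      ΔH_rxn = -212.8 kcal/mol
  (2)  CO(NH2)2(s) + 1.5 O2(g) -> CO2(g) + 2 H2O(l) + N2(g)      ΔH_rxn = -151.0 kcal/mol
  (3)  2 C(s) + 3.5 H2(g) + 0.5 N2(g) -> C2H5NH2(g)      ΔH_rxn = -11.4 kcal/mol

(1) × 2 (×2 to match 2 CH4(g) in the target): (2)·(-212.8) = -425.6 kcal/mol
(2) reversed and × 2 (reverse to put CO(NH2)2(s) on the product side; scale by 2 for the 2 CO(NH2)2(s)): (-2)·(-151.0) = +302.0 kcal/mol
(3): not needed (H2(g) appears nowhere else).
Since enthalpy is a state function, ΔH_rxn = (-425.6) + (+302.0) = -123.6 kcal/mol

ΔH_rxn = -123.6 kcal/mol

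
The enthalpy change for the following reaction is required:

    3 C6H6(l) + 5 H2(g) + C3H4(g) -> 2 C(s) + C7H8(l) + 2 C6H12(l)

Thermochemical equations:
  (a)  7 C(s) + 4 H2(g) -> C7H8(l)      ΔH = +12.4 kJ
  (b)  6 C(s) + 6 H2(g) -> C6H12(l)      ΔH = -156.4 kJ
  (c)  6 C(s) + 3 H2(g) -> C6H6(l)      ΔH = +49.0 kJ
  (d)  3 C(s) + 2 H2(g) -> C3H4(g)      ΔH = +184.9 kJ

(a) as written: +12.4 kJ
(b) × 2: (2)·(-156.4) = -312.8 kJ
(c) reversed and × 3: (-3)·(+49.0) = -147.0 kJ
(d) reversed: -184.9 kJ
ΔH = (+12.4) + (-312.8) + (-147.0) + (-184.9) = -632.3 kJ

ΔH = -632.3 kJ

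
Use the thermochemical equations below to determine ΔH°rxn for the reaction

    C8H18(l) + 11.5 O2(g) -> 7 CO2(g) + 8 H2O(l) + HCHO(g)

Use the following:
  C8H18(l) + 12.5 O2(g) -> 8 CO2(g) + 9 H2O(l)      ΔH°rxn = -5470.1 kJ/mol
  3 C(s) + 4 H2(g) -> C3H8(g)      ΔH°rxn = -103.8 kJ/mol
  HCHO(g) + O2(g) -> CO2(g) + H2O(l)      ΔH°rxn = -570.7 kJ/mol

equation 1 as written (C8H18(l) already on the reactant side): -5470.1 kJ/mol
equation 2: not needed (C(s) appears nowhere else).
equation 3 reversed (HCHO(g) must end up as a product): +570.7 kJ/mol
ΔH°rxn = (1)·(-5470.1) + (-1)·(-570.7) = -4899.4 kJ/mol

ΔH°rxn = -4899.4 kJ/mol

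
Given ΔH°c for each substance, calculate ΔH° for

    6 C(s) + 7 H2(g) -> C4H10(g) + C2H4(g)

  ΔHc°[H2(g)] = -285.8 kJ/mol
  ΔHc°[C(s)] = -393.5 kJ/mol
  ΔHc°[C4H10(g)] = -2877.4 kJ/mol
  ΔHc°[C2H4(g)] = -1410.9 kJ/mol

With combustion enthalpies, reactants minus products:
= [6·(-393.5) + 7·(-285.8)] − [1·(-2877.4) + 1·(-1410.9)]
= -73.3 kJ/mol

ΔH° = -73.3 kJ/mol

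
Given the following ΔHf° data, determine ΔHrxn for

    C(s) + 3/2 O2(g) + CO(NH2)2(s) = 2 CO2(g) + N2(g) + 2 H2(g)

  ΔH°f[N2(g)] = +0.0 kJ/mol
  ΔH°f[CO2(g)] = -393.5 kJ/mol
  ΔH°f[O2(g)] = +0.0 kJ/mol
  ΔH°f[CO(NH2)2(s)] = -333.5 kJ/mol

Products: 2·(-393.5) + 1·(+0.0) + 2·(+0.0) = -787.0
Reactants: 1·(+0.0) + 3/2·(+0.0) + 1·(-333.5) = -333.5
ΔHrxn = (-787.0) − (-333.5) = -453.5 kJ/mol

ΔHrxn = -453.5 kJ/mol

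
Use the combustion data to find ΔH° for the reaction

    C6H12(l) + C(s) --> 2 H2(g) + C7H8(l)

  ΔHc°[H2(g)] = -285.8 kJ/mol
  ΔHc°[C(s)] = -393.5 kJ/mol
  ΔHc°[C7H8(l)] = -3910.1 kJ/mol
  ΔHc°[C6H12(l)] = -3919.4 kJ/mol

Using ΔH = Σ nΔHc°(reactants) − Σ nΔHc°(products):
= [1·(-3919.4) + 1·(-393.5)] − [2·(-285.8) + 1·(-3910.1)]
= 168.8 kJ/mol

ΔH° = 168.8 kJ/mol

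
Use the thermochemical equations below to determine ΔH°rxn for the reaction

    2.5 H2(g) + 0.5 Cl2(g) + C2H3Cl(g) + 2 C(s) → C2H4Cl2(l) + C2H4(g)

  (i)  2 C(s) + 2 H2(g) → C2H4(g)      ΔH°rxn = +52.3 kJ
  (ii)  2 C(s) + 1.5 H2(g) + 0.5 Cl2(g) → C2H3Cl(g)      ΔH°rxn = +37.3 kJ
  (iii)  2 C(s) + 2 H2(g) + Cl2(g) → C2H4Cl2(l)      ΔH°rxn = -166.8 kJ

ΔH°rxn = -151.8 kJ

(i) as written: +52.3 kJ
(ii) reversed: -37.3 kJ
(iii) as written: -166.8 kJ
Summing the manipulated equations, ΔH°rxn = (+52.3) + (-37.3) + (-166.8) = -151.8 kJ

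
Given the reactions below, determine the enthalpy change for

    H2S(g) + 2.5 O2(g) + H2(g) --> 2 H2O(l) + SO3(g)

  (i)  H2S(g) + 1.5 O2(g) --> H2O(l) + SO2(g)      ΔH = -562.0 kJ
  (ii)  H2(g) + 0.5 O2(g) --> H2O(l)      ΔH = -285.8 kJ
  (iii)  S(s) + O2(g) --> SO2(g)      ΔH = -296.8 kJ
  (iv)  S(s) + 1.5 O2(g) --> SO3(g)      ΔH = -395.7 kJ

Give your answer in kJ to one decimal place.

(i) as written: -562.0 kJ
(ii) as written: -285.8 kJ
(iii) reversed: +296.8 kJ
(iv) as written: -395.7 kJ
By Hess's law, ΔH = (1)·(-562.0) + (1)·(-285.8) + (-1)·(-296.8) + (1)·(-395.7) = -946.7 kJ

ΔH = -946.7 kJ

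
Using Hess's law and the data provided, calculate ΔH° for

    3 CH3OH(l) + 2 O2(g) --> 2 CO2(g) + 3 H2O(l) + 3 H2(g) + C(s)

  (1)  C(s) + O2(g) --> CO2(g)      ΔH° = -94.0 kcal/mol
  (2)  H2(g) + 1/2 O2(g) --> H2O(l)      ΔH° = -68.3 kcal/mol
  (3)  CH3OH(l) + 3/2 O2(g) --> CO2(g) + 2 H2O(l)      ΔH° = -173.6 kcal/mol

ΔH° = -221.9 kcal/mol

(1) reversed (C(s) must end up as a product): +94.0 kcal/mol
(2) reversed and × 3 (reverse to put H2(g) on the product side; scale by 3 for the 3 H2(g)): (-3)·(-68.3) = +204.9 kcal/mol
(3) × 3 (×3 to match 3 CH3OH(l) in the target): (3)·(-173.6) = -520.8 kcal/mol
ΔH° = (-1)·(-94.0) + (-3)·(-68.3) + (3)·(-173.6) = -221.9 kcal/mol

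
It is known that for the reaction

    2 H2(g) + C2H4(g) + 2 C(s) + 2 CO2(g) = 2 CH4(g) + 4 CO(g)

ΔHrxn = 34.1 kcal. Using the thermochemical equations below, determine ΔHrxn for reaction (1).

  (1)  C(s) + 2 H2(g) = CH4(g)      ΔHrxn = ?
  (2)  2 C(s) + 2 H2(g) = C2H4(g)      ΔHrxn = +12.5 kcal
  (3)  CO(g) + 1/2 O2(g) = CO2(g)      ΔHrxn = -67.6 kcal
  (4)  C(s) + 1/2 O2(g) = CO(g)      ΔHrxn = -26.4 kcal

(1) × 2 (×2 to match 2 CH4(g) in the target): contributes 2·x
(2) reversed (reverse to put C2H4(g) on the reactant side): -12.5 kcal
(3) reversed and × 2 (reverse to put CO2(g) on the reactant side; scale by 2 for the 2 CO2(g)): (-2)·(-67.6) = +135.2 kcal
(4) × 2: (2)·(-26.4) = -52.8 kcal
+34.1 = (-12.5) + (+135.2) + (-52.8) + 2·x
x = (+34.1 − (+69.9)) / (2) = -17.9 kcal

ΔHrxn = -17.9 kcal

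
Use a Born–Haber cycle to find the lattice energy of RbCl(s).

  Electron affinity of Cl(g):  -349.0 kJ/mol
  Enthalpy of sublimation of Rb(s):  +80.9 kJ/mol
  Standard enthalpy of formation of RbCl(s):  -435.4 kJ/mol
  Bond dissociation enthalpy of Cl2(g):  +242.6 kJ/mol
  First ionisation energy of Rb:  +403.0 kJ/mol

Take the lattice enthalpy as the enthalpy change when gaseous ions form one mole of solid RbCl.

ΔHf° = 1·ΔHsub + 1·(ΣIE) + 1/2·D(Cl2) + 1·EA + U
-435.4 = 1·(+80.9) + 1·(+403.0) + 1/2·(+242.6) + 1·(-349.0) + U
U = -435.4 − (+256.2) = -691.6 kJ/mol

U = -691.6 kJ/mol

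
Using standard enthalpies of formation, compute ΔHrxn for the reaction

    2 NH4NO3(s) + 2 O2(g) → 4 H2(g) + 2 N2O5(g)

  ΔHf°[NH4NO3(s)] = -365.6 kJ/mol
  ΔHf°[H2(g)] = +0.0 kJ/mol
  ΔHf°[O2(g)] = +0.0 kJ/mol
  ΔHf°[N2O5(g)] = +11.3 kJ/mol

ΔHrxn = 753.8 kJ/mol

Products: 4·(+0.0) + 2·(+11.3) = +22.6
Reactants: 2·(-365.6) + 2·(+0.0) = -731.2
ΔHrxn = (+22.6) − (-731.2) = 753.8 kJ/mol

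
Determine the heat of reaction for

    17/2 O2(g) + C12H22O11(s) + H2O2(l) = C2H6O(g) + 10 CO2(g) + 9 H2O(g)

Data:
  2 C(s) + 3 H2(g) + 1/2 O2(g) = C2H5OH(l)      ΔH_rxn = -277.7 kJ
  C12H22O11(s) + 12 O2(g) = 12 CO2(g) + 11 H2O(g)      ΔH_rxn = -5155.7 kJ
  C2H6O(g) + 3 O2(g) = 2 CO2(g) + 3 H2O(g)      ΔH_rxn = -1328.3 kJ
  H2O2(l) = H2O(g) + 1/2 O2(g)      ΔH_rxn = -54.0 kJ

equation 1: not needed.
equation 2 as written: -5155.7 kJ
equation 3 reversed: +1328.3 kJ
equation 4 as written: -54.0 kJ
Summing the manipulated equations, ΔH_rxn = (-5155.7) + (+1328.3) + (-54.0) = -3881.4 kJ

ΔH_rxn = -3881.4 kJ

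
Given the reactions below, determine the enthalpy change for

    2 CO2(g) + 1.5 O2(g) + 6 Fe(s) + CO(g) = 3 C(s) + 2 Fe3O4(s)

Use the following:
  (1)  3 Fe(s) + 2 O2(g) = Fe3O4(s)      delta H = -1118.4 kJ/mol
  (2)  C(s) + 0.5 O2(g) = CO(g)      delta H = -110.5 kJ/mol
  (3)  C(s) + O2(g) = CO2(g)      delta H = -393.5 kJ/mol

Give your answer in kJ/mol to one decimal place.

(1) × 2 (×2 to match 2 Fe3O4(s) in the target): (2)·(-1118.4) = -2236.8 kJ/mol
(2) reversed (reverse to put CO(g) on the reactant side): +110.5 kJ/mol
(3) reversed and × 2 (reverse to put CO2(g) on the reactant side; scale by 2 for the 2 CO2(g)): (-2)·(-393.5) = +787.0 kJ/mol
delta H = (-2236.8) + (+110.5) + (+787.0) = -1339.3 kJ/mol

delta H = -1339.3 kJ/mol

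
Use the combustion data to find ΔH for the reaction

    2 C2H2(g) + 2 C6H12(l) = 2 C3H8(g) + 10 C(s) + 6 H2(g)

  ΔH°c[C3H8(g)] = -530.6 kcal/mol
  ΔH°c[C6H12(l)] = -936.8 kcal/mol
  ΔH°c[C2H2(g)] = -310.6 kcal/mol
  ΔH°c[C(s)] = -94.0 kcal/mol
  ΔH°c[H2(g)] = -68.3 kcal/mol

ΔH = -83.8 kcal/mol

With combustion enthalpies, reactants minus products:
= [2·(-310.6) + 2·(-936.8)] − [2·(-530.6) + 10·(-94.0) + 6·(-68.3)]
= -83.8 kcal/mol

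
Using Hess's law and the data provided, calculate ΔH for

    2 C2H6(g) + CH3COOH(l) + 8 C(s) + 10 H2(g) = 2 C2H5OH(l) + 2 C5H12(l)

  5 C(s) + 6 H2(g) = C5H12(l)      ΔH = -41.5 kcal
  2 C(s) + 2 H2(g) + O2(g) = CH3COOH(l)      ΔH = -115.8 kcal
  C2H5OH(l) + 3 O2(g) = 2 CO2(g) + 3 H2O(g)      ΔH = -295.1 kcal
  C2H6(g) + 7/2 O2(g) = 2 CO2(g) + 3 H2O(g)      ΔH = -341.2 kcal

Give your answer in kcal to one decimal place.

ΔH = -59.4 kcal

equation 1 × 2 (scale by 2 for the 2 C5H12(l)): (2)·(-41.5) = -83.0 kcal
equation 2 reversed (reverse to put CH3COOH(l) on the reactant side): +115.8 kcal
equation 3 reversed and × 2 (C2H5OH(l) must end up as a product; ×2 to match 2 C2H5OH(l) in the target): (-2)·(-295.1) = +590.2 kcal
equation 4 × 2 (×2 to match 2 C2H6(g) in the target): (2)·(-341.2) = -682.4 kcal
Summing the manipulated equations, ΔH = (-83.0) + (+115.8) + (+590.2) + (-682.4) = -59.4 kcal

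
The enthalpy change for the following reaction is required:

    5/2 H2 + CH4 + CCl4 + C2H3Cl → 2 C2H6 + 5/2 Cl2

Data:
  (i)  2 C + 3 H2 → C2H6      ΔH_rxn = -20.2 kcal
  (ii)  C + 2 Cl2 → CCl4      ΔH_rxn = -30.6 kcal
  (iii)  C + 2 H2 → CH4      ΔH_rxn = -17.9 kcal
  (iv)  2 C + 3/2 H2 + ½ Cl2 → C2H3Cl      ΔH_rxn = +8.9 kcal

(i) × 2: (2)·(-20.2) = -40.4 kcal
(ii) reversed: +30.6 kcal
(iii) reversed: +17.9 kcal
(iv) reversed: -8.9 kcal
ΔH_rxn = (2)·(-20.2) + (-1)·(-30.6) + (-1)·(-17.9) + (-1)·(+8.9) = -0.8 kcal

ΔH_rxn = -0.8 kcal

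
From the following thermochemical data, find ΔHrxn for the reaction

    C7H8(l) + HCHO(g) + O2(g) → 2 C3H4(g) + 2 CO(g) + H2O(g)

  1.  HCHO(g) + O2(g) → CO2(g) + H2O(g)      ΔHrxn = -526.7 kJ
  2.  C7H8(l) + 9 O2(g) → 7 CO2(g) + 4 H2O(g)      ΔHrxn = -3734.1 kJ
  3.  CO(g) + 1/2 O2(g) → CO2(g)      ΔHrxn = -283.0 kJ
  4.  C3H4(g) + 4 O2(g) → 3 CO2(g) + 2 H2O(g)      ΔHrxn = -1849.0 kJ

eq. 1 as written: -526.7 kJ
eq. 2 as written: -3734.1 kJ
eq. 3 reversed and × 2: (-2)·(-283.0) = +566.0 kJ
eq. 4 reversed and × 2: (-2)·(-1849.0) = +3698.0 kJ
ΔHrxn = (-526.7) + (-3734.1) + (+566.0) + (+3698.0) = 3.2 kJ

ΔHrxn = 3.2 kJ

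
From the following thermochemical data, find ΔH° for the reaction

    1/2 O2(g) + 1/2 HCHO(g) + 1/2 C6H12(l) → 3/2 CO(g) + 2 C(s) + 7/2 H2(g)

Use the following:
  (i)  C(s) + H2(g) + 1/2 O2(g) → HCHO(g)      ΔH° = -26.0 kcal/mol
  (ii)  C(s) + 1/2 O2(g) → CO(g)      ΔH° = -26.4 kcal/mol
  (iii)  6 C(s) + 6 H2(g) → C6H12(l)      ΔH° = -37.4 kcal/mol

ΔH° = -7.9 kcal/mol

(i) reversed and × 1/2 (HCHO(g) must end up as a reactant; ×1/2 to match 1/2 HCHO(g) in the target): (-1/2)·(-26.0) = +13.0 kcal/mol
(ii) × 3/2 (scale by 3/2 for the 3/2 CO(g)): (3/2)·(-26.4) = -39.6 kcal/mol
(iii) reversed and × 1/2 (C6H12(l) must end up as a reactant; ×1/2 to match 1/2 C6H12(l) in the target): (-1/2)·(-37.4) = +18.7 kcal/mol
By Hess's law, ΔH° = (+13.0) + (-39.6) + (+18.7) = -7.9 kcal/mol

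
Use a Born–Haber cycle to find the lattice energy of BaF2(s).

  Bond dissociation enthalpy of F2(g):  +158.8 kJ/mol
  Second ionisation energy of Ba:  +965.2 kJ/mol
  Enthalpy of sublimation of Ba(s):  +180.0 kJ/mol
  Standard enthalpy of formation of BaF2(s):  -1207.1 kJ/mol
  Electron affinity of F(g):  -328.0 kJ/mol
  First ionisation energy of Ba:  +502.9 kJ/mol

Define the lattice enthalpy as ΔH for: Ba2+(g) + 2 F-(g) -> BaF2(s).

ΔHf° = 1·ΔHsub + 1·(ΣIE) + 1·D(F2) + 2·EA + U
-1207.1 = 1·(+180.0) + 1·(+1468.1) + 1·(+158.8) + 2·(-328.0) + U
U = -1207.1 − (+1150.9) = -2358.0 kJ/mol

U = -2358.0 kJ/mol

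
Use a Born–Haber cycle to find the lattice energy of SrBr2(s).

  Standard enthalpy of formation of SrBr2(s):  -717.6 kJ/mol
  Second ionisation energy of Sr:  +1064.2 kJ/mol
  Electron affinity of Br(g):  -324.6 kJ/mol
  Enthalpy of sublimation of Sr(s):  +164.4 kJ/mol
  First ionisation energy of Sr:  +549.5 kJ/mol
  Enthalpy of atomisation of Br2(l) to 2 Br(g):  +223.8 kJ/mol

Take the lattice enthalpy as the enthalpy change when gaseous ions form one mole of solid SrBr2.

U = -2070.3 kJ/mol

ΔHf° = 1·ΔHsub + 1·(ΣIE) + 1·D(Br2) + 2·EA + U
-717.6 = 1·(+164.4) + 1·(+1613.7) + 1·(+223.8) + 2·(-324.6) + U
U = -717.6 − (+1352.7) = -2070.3 kJ/mol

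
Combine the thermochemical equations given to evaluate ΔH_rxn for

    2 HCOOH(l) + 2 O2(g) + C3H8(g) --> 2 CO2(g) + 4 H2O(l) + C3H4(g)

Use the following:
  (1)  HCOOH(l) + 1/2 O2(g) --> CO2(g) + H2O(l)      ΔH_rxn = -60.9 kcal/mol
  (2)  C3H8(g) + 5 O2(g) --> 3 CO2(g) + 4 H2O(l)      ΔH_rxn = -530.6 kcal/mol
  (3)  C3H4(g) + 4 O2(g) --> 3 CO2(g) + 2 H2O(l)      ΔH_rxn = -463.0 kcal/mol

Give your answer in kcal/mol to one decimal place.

(1) × 2: (2)·(-60.9) = -121.8 kcal/mol
(2) as written: -530.6 kcal/mol
(3) reversed: +463.0 kcal/mol
ΔH_rxn = (-121.8) + (-530.6) + (+463.0) = -189.4 kcal/mol

ΔH_rxn = -189.4 kcal/mol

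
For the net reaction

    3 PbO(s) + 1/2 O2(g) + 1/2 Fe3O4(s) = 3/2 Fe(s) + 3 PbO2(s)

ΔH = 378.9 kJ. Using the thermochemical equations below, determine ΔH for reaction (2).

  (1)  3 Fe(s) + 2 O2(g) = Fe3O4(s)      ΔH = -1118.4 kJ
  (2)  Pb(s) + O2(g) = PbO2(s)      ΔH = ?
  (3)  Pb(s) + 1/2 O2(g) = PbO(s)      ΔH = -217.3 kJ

(1) reversed and × 1/2 (reverse to put Fe3O4(s) on the reactant side; scale by 1/2 for the 1/2 Fe3O4(s)): (-1/2)·(-1118.4) = +559.2 kJ
(2) × 3 (scale by 3 for the 3 PbO2(s)): contributes 3·x
(3) reversed and × 3 (PbO(s) must end up as a reactant; scale by 3 for the 3 PbO(s)): (-3)·(-217.3) = +651.9 kJ
+378.9 = (+559.2) + (+651.9) + 3·x
x = (+378.9 − (+1211.1)) / (3) = -277.4 kJ

ΔH = -277.4 kJ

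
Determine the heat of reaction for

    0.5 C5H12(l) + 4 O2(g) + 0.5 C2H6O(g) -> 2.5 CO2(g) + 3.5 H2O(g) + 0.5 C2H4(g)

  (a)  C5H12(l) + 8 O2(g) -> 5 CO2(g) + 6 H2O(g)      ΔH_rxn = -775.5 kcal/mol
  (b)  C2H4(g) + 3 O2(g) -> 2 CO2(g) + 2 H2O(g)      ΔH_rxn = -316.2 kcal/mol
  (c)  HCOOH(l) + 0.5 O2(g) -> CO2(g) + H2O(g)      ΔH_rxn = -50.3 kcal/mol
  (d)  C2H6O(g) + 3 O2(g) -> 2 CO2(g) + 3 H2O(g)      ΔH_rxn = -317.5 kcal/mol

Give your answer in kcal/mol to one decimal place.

(a) × 1/2: (1/2)·(-775.5) = -387.75 kcal/mol
(b) reversed and × 1/2: (-1/2)·(-316.2) = +158.1 kcal/mol
(c): not needed.
(d) × 1/2: (1/2)·(-317.5) = -158.75 kcal/mol
ΔH_rxn = (-387.75) + (+158.1) + (-158.75) = -388.4 kcal/mol

ΔH_rxn = -388.4 kcal/mol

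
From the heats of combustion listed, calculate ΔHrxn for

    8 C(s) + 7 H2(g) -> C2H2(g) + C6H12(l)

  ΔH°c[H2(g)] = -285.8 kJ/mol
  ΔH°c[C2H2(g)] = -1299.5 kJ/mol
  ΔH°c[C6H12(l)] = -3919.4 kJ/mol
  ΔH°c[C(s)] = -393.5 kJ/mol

Using ΔH = Σ nΔHc°(reactants) − Σ nΔHc°(products):
= [8·(-393.5) + 7·(-285.8)] − [1·(-1299.5) + 1·(-3919.4)]
= 70.3 kJ/mol

ΔHrxn = 70.3 kJ/mol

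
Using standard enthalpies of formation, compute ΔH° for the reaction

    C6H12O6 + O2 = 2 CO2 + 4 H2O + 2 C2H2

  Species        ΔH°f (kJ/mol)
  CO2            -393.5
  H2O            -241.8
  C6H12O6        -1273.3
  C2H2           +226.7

Products: 2·(-393.5) + 4·(-241.8) + 2·(+226.7) = -1300.8
Reactants: 1·(-1273.3) + 1·(+0.0) = -1273.3
ΔH° = (-1300.8) − (-1273.3) = -27.5 kJ/mol

ΔH° = -27.5 kJ/mol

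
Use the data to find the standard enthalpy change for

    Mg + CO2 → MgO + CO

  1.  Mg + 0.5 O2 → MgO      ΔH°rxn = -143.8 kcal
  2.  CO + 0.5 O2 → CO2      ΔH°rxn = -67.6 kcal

eq. 1 as written (MgO already on the product side): -143.8 kcal
eq. 2 reversed (reverse to put CO on the product side): +67.6 kcal
By Hess's law, ΔH°rxn = (1)·(-143.8) + (-1)·(-67.6) = -76.2 kcal

ΔH°rxn = -76.2 kcal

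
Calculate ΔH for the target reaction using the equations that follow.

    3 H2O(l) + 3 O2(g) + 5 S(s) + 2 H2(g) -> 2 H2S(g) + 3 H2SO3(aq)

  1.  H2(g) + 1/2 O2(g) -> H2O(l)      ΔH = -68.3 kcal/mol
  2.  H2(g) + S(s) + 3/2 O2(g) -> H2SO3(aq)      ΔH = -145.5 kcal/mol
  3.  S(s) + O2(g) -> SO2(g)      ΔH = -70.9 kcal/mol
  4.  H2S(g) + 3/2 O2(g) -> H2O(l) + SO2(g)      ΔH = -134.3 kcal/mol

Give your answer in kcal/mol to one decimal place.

eq. 1 reversed: +68.3 kcal/mol
eq. 2 × 3: (3)·(-145.5) = -436.5 kcal/mol
eq. 3 × 2: (2)·(-70.9) = -141.8 kcal/mol
eq. 4 reversed and × 2: (-2)·(-134.3) = +268.6 kcal/mol
Combining the equations, ΔH = (+68.3) + (-436.5) + (-141.8) + (+268.6) = -241.4 kcal/mol

ΔH = -241.4 kcal/mol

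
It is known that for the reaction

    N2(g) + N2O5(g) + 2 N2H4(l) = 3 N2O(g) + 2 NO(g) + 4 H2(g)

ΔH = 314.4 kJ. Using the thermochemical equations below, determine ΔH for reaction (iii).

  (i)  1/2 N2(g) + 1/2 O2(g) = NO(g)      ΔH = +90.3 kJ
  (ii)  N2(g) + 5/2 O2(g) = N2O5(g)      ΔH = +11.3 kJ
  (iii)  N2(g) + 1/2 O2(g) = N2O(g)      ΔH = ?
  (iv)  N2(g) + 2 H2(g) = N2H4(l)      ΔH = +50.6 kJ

ΔH = 82.1 kJ

(i) × 2 (scale by 2 for the 2 NO(g)): (2)·(+90.3) = +180.6 kJ
(ii) reversed (N2O5(g) must end up as a reactant): -11.3 kJ
(iii) × 3 (scale by 3 for the 3 N2O(g)): contributes 3·x
(iv) reversed and × 2 (reverse to put N2H4(l) on the reactant side; scale by 2 for the 2 N2H4(l)): (-2)·(+50.6) = -101.2 kJ
+314.4 = (+180.6) + (-11.3) + (-101.2) + 3·x
x = (+314.4 − (+68.1)) / (3) = 82.1 kJ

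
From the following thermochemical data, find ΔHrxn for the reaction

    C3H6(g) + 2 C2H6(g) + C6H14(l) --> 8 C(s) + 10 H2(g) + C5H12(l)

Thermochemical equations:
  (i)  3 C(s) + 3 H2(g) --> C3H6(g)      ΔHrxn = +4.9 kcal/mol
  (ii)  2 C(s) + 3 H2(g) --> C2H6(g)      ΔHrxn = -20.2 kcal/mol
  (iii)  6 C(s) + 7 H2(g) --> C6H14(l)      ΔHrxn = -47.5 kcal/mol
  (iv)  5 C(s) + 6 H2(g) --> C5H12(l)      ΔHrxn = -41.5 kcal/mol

(i) reversed (C3H6(g) must end up as a reactant): -4.9 kcal/mol
(ii) reversed and × 2 (reverse to put C2H6(g) on the reactant side; scale by 2 for the 2 C2H6(g)): (-2)·(-20.2) = +40.4 kcal/mol
(iii) reversed (reverse to put C6H14(l) on the reactant side): +47.5 kcal/mol
(iv) as written (C5H12(l) already on the product side): -41.5 kcal/mol
By Hess's law, ΔHrxn = (-1)·(+4.9) + (-2)·(-20.2) + (-1)·(-47.5) + (1)·(-41.5) = 41.5 kcal/mol

ΔHrxn = 41.5 kcal/mol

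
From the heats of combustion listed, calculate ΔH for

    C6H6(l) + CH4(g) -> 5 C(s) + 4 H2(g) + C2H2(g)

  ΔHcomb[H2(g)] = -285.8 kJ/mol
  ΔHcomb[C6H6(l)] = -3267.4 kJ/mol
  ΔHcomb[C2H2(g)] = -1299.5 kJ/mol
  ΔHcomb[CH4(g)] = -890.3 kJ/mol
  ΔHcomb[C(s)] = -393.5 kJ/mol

Using ΔH = Σ nΔHc°(reactants) − Σ nΔHc°(products):
= [1·(-3267.4) + 1·(-890.3)] − [5·(-393.5) + 4·(-285.8) + 1·(-1299.5)]
= 252.5 kJ/mol

ΔH = 252.5 kJ/mol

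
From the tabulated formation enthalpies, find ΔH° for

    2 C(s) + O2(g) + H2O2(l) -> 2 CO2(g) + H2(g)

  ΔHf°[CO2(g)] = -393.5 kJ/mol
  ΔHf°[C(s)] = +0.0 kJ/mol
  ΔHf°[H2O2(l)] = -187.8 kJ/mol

ΔH° = -599.2 kJ/mol

ΔH°rxn = Σ nΔHf°(products) − Σ nΔHf°(reactants).
Products: 2·(-393.5) + 1·(+0.0) = -787.0
Reactants: 2·(+0.0) + 1·(+0.0) + 1·(-187.8) = -187.8
ΔH° = (-787.0) − (-187.8) = -599.2 kJ/mol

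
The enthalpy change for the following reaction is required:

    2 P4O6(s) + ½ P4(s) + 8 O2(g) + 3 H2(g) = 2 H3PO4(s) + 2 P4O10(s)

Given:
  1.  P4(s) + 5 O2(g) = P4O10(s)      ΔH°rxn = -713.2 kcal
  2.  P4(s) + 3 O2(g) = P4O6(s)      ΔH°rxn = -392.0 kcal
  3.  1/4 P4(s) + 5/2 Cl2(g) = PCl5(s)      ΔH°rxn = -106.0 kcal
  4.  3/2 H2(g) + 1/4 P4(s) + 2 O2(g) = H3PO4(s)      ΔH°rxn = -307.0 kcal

ΔH°rxn = -1256.4 kcal

eq. 1 × 2 (×2 to match 2 P4O10(s) in the target): (2)·(-713.2) = -1426.4 kcal
eq. 2 reversed and × 2 (reverse to put P4O6(s) on the reactant side; ×2 to match 2 P4O6(s) in the target): (-2)·(-392.0) = +784.0 kcal
eq. 3: not needed (PCl5(s) appears nowhere else).
eq. 4 × 2 (×2 to match 2 H3PO4(s) in the target): (2)·(-307.0) = -614.0 kcal
By Hess's law, ΔH°rxn = (-1426.4) + (+784.0) + (-614.0) = -1256.4 kcal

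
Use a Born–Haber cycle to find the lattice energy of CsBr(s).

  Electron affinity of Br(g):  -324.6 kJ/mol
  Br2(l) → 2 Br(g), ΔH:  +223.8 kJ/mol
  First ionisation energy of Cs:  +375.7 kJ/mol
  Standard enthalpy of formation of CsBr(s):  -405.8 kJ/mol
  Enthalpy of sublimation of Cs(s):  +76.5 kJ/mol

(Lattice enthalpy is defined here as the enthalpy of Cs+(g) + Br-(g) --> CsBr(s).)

U = -645.3 kJ/mol

ΔHf° = 1·ΔHsub + 1·(ΣIE) + 1/2·D(Br2) + 1·EA + U
-405.8 = 1·(+76.5) + 1·(+375.7) + 1/2·(+223.8) + 1·(-324.6) + U
U = -405.8 − (+239.5) = -645.3 kJ/mol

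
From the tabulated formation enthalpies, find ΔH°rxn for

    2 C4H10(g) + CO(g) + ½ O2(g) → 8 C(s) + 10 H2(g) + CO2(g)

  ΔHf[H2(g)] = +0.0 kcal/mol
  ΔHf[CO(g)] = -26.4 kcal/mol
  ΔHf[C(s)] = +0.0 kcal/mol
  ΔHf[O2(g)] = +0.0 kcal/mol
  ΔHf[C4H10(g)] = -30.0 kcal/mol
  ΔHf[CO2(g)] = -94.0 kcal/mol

ΔH°rxn = -7.6 kcal/mol

Products: 8·(+0.0) + 10·(+0.0) + 1·(-94.0) = -94.0
Reactants: 2·(-30.0) + 1·(-26.4) + 1/2·(+0.0) = -86.4
ΔH°rxn = (-94.0) − (-86.4) = -7.6 kcal/mol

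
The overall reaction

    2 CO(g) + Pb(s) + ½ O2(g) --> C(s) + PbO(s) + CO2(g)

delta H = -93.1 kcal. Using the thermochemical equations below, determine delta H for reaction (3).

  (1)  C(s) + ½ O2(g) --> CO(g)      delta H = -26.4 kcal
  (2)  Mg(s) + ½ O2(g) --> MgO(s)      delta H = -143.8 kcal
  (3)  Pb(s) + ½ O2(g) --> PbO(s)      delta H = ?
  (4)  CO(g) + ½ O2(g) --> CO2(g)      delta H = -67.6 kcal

delta H = -51.9 kcal

(1) reversed: +26.4 kcal
(2): not needed.
(3) as written: contributes x
(4) as written: -67.6 kcal
-93.1 = (+26.4) + (-67.6) + x
x = (-93.1 − (-41.2)) / (1) = -51.9 kcal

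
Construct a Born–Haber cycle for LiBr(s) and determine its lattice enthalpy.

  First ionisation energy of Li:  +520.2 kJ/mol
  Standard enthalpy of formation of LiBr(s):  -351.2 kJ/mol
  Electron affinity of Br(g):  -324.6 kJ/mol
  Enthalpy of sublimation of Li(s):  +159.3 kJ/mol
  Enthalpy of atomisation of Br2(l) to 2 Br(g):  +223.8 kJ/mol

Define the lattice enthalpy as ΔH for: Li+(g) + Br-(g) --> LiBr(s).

U = -818.0 kJ/mol

ΔHf° = 1·ΔHsub + 1·(ΣIE) + 1/2·D(Br2) + 1·EA + U
-351.2 = 1·(+159.3) + 1·(+520.2) + 1/2·(+223.8) + 1·(-324.6) + U
U = -351.2 − (+466.8) = -818.0 kJ/mol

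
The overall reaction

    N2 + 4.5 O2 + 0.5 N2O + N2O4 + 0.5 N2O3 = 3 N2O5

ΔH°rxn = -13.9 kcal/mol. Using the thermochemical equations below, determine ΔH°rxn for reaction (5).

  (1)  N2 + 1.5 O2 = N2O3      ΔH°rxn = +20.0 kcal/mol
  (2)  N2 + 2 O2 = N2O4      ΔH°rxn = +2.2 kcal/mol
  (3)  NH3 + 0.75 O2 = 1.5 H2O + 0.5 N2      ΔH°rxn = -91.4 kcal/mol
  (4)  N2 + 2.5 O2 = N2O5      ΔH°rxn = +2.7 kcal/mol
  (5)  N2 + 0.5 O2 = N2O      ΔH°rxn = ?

(1) reversed and × 1/2: (-1/2)·(+20.0) = -10.0 kcal/mol
(2) reversed: -2.2 kcal/mol
(3): not needed.
(4) × 3: (3)·(+2.7) = +8.1 kcal/mol
(5) reversed and × 1/2: contributes −1/2·x
-13.9 = (-10.0) + (-2.2) + (+8.1) − 1/2·x
x = (-13.9 − (-4.1)) / (-1/2) = 19.6 kcal/mol

ΔH°rxn = 19.6 kcal/mol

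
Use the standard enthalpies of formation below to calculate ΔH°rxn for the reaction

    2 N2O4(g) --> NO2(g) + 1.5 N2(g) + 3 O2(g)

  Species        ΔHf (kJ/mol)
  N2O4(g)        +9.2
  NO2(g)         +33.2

ΔH°rxn = 14.8 kJ/mol

Products: 1·(+33.2) + 3/2·(+0.0) + 3·(+0.0) = +33.2
Reactants: 2·(+9.2) = +18.4
ΔH°rxn = (+33.2) − (+18.4) = 14.8 kJ/mol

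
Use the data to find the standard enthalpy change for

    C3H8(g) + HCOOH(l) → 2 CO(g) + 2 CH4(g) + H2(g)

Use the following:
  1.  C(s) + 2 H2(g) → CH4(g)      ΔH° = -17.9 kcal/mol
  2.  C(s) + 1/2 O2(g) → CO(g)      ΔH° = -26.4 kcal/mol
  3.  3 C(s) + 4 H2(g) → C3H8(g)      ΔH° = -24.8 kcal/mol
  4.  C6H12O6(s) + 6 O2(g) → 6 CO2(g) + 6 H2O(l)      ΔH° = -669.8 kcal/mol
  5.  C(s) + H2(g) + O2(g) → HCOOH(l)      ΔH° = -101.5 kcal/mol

ΔH° = 37.7 kcal/mol

eq. 1 × 2 (scale by 2 for the 2 CH4(g)): (2)·(-17.9) = -35.8 kcal/mol
eq. 2 × 2 (×2 to match 2 CO(g) in the target): (2)·(-26.4) = -52.8 kcal/mol
eq. 3 reversed (C3H8(g) must end up as a reactant): +24.8 kcal/mol
eq. 4: not needed (H2O(l) appears nowhere else).
eq. 5 reversed (reverse to put HCOOH(l) on the reactant side): +101.5 kcal/mol
ΔH° = (2)·(-17.9) + (2)·(-26.4) + (-1)·(-24.8) + (-1)·(-101.5) = 37.7 kcal/mol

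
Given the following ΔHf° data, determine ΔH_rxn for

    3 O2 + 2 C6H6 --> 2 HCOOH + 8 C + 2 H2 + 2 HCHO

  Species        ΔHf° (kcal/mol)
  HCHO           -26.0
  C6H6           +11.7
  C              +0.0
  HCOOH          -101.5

ΔH°rxn = Σ nΔHf°(products) − Σ nΔHf°(reactants).
Products: 2·(-101.5) + 8·(+0.0) + 2·(+0.0) + 2·(-26.0) = -255.0
Reactants: 3·(+0.0) + 2·(+11.7) = +23.4
ΔH_rxn = (-255.0) − (+23.4) = -278.4 kcal/mol

ΔH_rxn = -278.4 kcal/mol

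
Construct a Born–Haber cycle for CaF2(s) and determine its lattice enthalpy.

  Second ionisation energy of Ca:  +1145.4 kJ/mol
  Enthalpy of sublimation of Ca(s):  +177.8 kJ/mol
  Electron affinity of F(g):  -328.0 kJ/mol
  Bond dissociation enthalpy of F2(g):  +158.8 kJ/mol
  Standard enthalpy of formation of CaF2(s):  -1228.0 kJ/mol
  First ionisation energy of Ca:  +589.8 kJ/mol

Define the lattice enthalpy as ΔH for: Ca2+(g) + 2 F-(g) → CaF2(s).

ΔHf° = 1·ΔHsub + 1·(ΣIE) + 1·D(F2) + 2·EA + U
-1228.0 = 1·(+177.8) + 1·(+1735.2) + 1·(+158.8) + 2·(-328.0) + U
U = -1228.0 − (+1415.8) = -2643.8 kJ/mol

U = -2643.8 kJ/mol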